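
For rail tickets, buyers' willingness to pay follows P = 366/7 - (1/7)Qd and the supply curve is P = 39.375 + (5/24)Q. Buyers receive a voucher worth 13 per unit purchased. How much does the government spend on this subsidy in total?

Pre-subsidy: 366/7 - (1/7)Q = 39.375 + (5/24)Q gives Q* = 2169/59 and P* = 2775/59.
With the rebate, buyers effectively pay Pb = Ps − 13, where Ps is the price sellers receive.
On the curves, Pb = 366/7 - (1/7)Q and Ps = 39.375 + (5/24)Q; the wedge Ps − Pb = 13 gives 39.375 + (5/24)Q − (366/7 - (1/7)Q) = 13, so Q' = 4353/59.
Then Pb = 366/7 − (1/7)·(4353/59) = 2463/59 and Ps = 39.375 + (5/24)·(4353/59) = 3230/59.
Government outlay = subsidy × quantity = 13 × 4353/59 = 56589/59.

Government cost = 56589/59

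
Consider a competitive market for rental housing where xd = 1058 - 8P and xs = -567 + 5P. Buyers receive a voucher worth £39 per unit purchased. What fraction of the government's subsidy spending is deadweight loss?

Pre-subsidy: 1058 - 8P = -567 + 5P gives P* = 125, x* = 58.
With the rebate, buyers effectively pay Pb = Ps − 39, where Ps is the price sellers receive.
Demand in terms of Ps becomes xd = 1058 − 8(Ps − 39) = 1370 - 8Ps. Setting this equal to supply: 1370 - 8Ps = -567 + 5Ps, so Ps = 149.
Buyers pay Pb = 149 − 39 = 110; x' = -567 + 5·149 = 178.
ΔCS = ½(58 + 178)(125 − 110) = 1770; ΔPS = ½(58 + 178)(149 − 125) = 2832.
Government spending = 39 × 178 = 6942.
DWL = ½ × 39 × (178 − 58) = 2340; fraction = 2340 / 6942 = 30/89.

DWL / government spending = 30/89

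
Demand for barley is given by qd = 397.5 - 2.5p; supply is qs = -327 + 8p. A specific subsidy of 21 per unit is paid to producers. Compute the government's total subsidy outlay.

Government cost = 5565

Pre-subsidy: 397.5 - 2.5p = -327 + 8p gives p* = 69, q* = 225.
With the subsidy, sellers receive ps = pb + 21 for each unit, where pb is the price buyers pay.
Supply in terms of pb becomes qs = -327 + 8(pb + 21) = -159 + 8pb. Setting this equal to demand: 397.5 - 2.5pb = -159 + 8pb, so pb = 53.
Sellers receive ps = 53 + 21 = 74; q' = 397.5 − 2.5·53 = 265.
Government outlay = subsidy × quantity = 21 × 265 = 5565.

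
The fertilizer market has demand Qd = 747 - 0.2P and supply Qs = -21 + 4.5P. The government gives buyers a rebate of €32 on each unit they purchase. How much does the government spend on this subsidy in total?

Government cost = 1083552/47

Pre-subsidy: 747 - 0.2P = -21 + 4.5P gives P* = 7680/47, Q* = 33573/47.
With the rebate, buyers effectively pay Pb = Ps − 32, where Ps is the price sellers receive.
Demand in terms of Ps becomes Qd = 747 − 0.2(Ps − 32) = 753.4 - 0.2Ps. Setting this equal to supply: 753.4 - 0.2Ps = -21 + 4.5Ps, so Ps = 7744/47.
Buyers pay Pb = 7744/47 − 32 = 6240/47; Q' = -21 + 4.5·(7744/47) = 33861/47.
Government outlay = subsidy × quantity = 32 × 33861/47 = 1083552/47.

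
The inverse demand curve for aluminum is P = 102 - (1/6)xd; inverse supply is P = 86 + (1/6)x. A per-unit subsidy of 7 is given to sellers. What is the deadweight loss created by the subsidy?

Deadweight loss = 73.5

Pre-subsidy: 102 - (1/6)x = 86 + (1/6)x gives x* = 48 and P* = 94.
With the subsidy, sellers receive Ps = Pb + 7 for each unit, where Pb is the price buyers pay.
On the curves, Pb = 102 - (1/6)x and Ps = 86 + (1/6)x; the wedge Ps − Pb = 7 gives 86 + (1/6)x − (102 - (1/6)x) = 7, so x' = 69.
Then Pb = 102 − (1/6)·69 = 90.5 and Ps = 86 + (1/6)·69 = 97.5.
The subsidy expands output by 69 − 48 = 21 past the efficient level; on those units the gap between marginal cost and willingness to pay runs from 0 up to 7.
DWL = ½ × 7 × 21 = 73.5.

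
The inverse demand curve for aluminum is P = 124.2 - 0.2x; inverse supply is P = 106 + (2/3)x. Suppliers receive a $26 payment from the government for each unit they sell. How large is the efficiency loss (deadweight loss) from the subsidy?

Deadweight loss = $390

Pre-subsidy: 124.2 - 0.2x = 106 + (2/3)x gives x* = 21 and P* = 120.
With the subsidy, sellers receive Ps = Pb + 26 for each unit, where Pb is the price buyers pay.
On the curves, Pb = 124.2 - 0.2x and Ps = 106 + (2/3)x; the wedge Ps − Pb = 26 gives 106 + (2/3)x − (124.2 - 0.2x) = 26, so x' = 51.
Then Pb = 124.2 − 0.2·51 = 114 and Ps = 106 + (2/3)·51 = 140.
The subsidy expands output by 51 − 21 = 30 past the efficient level; on those units the gap between marginal cost and willingness to pay runs from 0 up to 26.
DWL = ½ × 26 × 30 = 390.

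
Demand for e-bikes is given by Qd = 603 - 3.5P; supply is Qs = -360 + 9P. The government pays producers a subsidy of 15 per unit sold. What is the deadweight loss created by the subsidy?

Deadweight loss = 283.5

Pre-subsidy: 603 - 3.5P = -360 + 9P gives P* = 77.04, Q* = 333.36.
With the subsidy, sellers receive Ps = Pb + 15 for each unit, where Pb is the price buyers pay.
Supply in terms of Pb becomes Qs = -360 + 9(Pb + 15) = -225 + 9Pb. Setting this equal to demand: 603 - 3.5Pb = -225 + 9Pb, so Pb = 66.24.
Sellers receive Ps = 66.24 + 15 = 81.24; Q' = 603 − 3.5·66.24 = 371.16.
The subsidy expands output by 371.16 − 333.36 = 37.8 past the efficient level; on those units the gap between marginal cost and willingness to pay runs from 0 up to 15.
DWL = ½ × 15 × 37.8 = 283.5.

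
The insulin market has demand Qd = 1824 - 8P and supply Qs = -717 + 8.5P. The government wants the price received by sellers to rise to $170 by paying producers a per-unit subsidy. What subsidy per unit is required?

At a seller price of 170, quantity supplied is -717 + 8.5·170 = 728.
Buyers absorb 728 only when they pay Pb with 1824 − 8·Pb = 728, i.e. Pb = 137.
s = Ps − Pb = 170 − 137 = 33.

Required subsidy s = $33 per unit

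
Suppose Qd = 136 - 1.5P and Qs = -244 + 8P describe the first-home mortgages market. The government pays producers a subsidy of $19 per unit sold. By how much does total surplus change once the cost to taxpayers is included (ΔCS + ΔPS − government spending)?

Net change in total surplus = -$228

Pre-subsidy: 136 - 1.5P = -244 + 8P gives P* = 40, Q* = 76.
With the subsidy, sellers receive Ps = Pb + 19 for each unit, where Pb is the price buyers pay.
Supply in terms of Pb becomes Qs = -244 + 8(Pb + 19) = -92 + 8Pb. Setting this equal to demand: 136 - 1.5Pb = -92 + 8Pb, so Pb = 24.
Sellers receive Ps = 24 + 19 = 43; Q' = 136 − 1.5·24 = 100.
ΔCS = ½(76 + 100)(40 − 24) = 1408; ΔPS = ½(76 + 100)(43 − 40) = 264.
Government spending = 19 × 100 = 1900.
Net change = 1408 + 264 − 1900 = -228. The loss equals the DWL triangle ½·19·24.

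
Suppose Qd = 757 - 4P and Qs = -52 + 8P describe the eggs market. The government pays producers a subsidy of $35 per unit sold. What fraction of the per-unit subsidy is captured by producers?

Pre-subsidy: 757 - 4P = -52 + 8P gives P* = 809/12, Q* = 1462/3.
With the subsidy, sellers receive Ps = Pb + 35 for each unit, where Pb is the price buyers pay.
Supply in terms of Pb becomes Qs = -52 + 8(Pb + 35) = 228 + 8Pb. Setting this equal to demand: 757 - 4Pb = 228 + 8Pb, so Pb = 529/12.
Sellers receive Ps = 529/12 + 35 = 949/12; Q' = 757 − 4·(529/12) = 1742/3.
Buyers' price falls by P* − Pb = 809/12 − 529/12 = 70/3; sellers' price rises by Ps − P* = 949/12 − 809/12 = 35/3.
So producers capture (35/3)/35 = 1/3 of each unit of subsidy.

Producer share = 1/3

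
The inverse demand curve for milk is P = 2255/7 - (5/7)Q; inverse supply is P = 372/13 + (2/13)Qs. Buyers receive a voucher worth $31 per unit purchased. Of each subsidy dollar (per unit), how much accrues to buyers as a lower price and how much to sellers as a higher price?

Pre-subsidy: 2255/7 - (5/7)Q = 372/13 + (2/13)Q gives Q* = 26711/79 and P* = 6370/79.
With the rebate, buyers effectively pay Pb = Ps − 31, where Ps is the price sellers receive.
On the curves, Pb = 2255/7 - (5/7)Q and Ps = 372/13 + (2/13)Q; the wedge Ps − Pb = 31 gives 372/13 + (2/13)Q − (2255/7 - (5/7)Q) = 31, so Q' = 29532/79.
Then Pb = 2255/7 − (5/7)·(29532/79) = 4355/79 and Ps = 372/13 + (2/13)·(29532/79) = 6804/79.
Buyers' price falls by P* − Pb = 6370/79 − 4355/79 = 2015/79; sellers' price rises by Ps − P* = 6804/79 − 6370/79 = 434/79.

Buyers gain 2015/79 per unit; sellers gain 434/79 per unit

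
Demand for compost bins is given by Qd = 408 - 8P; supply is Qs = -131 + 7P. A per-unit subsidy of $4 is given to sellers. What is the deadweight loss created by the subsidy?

Pre-subsidy: 408 - 8P = -131 + 7P gives P* = 539/15, Q* = 1808/15.
With the subsidy, sellers receive Ps = Pb + 4 for each unit, where Pb is the price buyers pay.
Supply in terms of Pb becomes Qs = -131 + 7(Pb + 4) = -103 + 7Pb. Setting this equal to demand: 408 - 8Pb = -103 + 7Pb, so Pb = 511/15.
Sellers receive Ps = 511/15 + 4 = 571/15; Q' = 408 − 8·(511/15) = 2032/15.
The subsidy expands output by 2032/15 − 1808/15 = 224/15 past the efficient level; on those units the gap between marginal cost and willingness to pay runs from 0 up to 4.
DWL = ½ × 4 × 224/15 = 448/15.

Deadweight loss = 448/15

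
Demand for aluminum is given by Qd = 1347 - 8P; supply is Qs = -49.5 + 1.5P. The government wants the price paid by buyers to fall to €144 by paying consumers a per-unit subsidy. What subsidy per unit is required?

Required subsidy s = €19 per unit

At a buyer price of 144, quantity demanded is 1347 − 8·144 = 195.
Sellers supply 195 only when they receive Ps with -49.5 + 1.5·Ps = 195, i.e. Ps = 163.
s = Ps − Pb = 163 − 144 = 19.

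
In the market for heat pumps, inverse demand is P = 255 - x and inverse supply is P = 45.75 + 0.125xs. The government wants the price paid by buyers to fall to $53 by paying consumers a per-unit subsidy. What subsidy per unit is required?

Required subsidy s = $18 per unit

At a buyer price of 53, quantity demanded is 255 − 1·53 = 202.
Sellers supply 202 only when they receive Ps = 45.75 + 0.125·202 = 71.
s = Ps − Pb = 71 − 53 = 18.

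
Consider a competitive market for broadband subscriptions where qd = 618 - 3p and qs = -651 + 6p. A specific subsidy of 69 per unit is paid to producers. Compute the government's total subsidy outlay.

Government cost = 22977

Pre-subsidy: 618 - 3p = -651 + 6p gives p* = 141, q* = 195.
With the subsidy, sellers receive ps = pb + 69 for each unit, where pb is the price buyers pay.
Supply in terms of pb becomes qs = -651 + 6(pb + 69) = -237 + 6pb. Setting this equal to demand: 618 - 3pb = -237 + 6pb, so pb = 95.
Sellers receive ps = 95 + 69 = 164; q' = 618 − 3·95 = 333.
Government outlay = subsidy × quantity = 69 × 333 = 22977.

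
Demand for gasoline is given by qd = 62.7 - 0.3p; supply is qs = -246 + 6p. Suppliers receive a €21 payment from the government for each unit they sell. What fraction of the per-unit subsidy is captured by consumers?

Pre-subsidy: 62.7 - 0.3p = -246 + 6p gives p* = 49, q* = 48.
With the subsidy, sellers receive ps = pb + 21 for each unit, where pb is the price buyers pay.
Supply in terms of pb becomes qs = -246 + 6(pb + 21) = -120 + 6pb. Setting this equal to demand: 62.7 - 0.3pb = -120 + 6pb, so pb = 29.
Sellers receive ps = 29 + 21 = 50; q' = 62.7 − 0.3·29 = 54.
Buyers' price falls by p* − pb = 49 − 29 = 20; sellers' price rises by ps − p* = 50 − 49 = 1.
So consumers capture 20/21 = 20/21 of each unit of subsidy.

Consumer share = 20/21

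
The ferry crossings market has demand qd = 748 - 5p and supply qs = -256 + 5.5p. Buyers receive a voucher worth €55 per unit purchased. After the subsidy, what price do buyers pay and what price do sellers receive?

Buyers pay 1403/21; sellers receive 2558/21

Pre-subsidy: 748 - 5p = -256 + 5.5p gives p* = 2008/21, q* = 5668/21.
With the rebate, buyers effectively pay pb = ps − 55, where ps is the price sellers receive.
Demand in terms of ps becomes qd = 748 − 5(ps − 55) = 1023 - 5ps. Setting this equal to supply: 1023 - 5ps = -256 + 5.5ps, so ps = 2558/21.
Buyers pay pb = 2558/21 − 55 = 1403/21; q' = -256 + 5.5·(2558/21) = 8693/21.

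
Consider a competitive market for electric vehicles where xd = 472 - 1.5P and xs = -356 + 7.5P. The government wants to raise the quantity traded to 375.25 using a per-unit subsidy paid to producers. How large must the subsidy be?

At x = 375.25, invert demand for the buyer price: Pb = (472 − 375.25)/1.5 = 64.5; invert supply for the seller price: Ps = (375.25 − (-356))/7.5 = 97.5.
The subsidy must fill the gap: s = Ps − Pb = 97.5 − 64.5 = 33.

Required subsidy s = 33 per unit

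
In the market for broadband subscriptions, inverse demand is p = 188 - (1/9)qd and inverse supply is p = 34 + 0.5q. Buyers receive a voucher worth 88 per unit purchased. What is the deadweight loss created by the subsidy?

Deadweight loss = 6336

Pre-subsidy: 188 - (1/9)q = 34 + 0.5q gives q* = 252 and p* = 160.
With the rebate, buyers effectively pay pb = ps − 88, where ps is the price sellers receive.
On the curves, pb = 188 - (1/9)q and ps = 34 + 0.5q; the wedge ps − pb = 88 gives 34 + 0.5q − (188 - (1/9)q) = 88, so q' = 396.
Then pb = 188 − (1/9)·396 = 144 and ps = 34 + 0.5·396 = 232.
The subsidy expands output by 396 − 252 = 144 past the efficient level; on those units the gap between marginal cost and willingness to pay runs from 0 up to 88.
DWL = ½ × 88 × 144 = 6336.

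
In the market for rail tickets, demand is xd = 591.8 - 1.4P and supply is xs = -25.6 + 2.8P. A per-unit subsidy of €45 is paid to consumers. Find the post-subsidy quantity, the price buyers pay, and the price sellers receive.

x' = 428; buyers pay €117; sellers receive €162

Pre-subsidy: 591.8 - 1.4P = -25.6 + 2.8P gives P* = 147, x* = 386.
With the rebate, buyers effectively pay Pb = Ps − 45, where Ps is the price sellers receive.
Demand in terms of Ps becomes xd = 591.8 − 1.4(Ps − 45) = 654.8 - 1.4Ps. Setting this equal to supply: 654.8 - 1.4Ps = -25.6 + 2.8Ps, so Ps = 162.
Buyers pay Pb = 162 − 45 = 117; x' = -25.6 + 2.8·162 = 428.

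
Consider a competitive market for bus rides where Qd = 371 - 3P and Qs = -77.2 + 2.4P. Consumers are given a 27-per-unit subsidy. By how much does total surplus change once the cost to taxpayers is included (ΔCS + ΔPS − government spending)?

Pre-subsidy: 371 - 3P = -77.2 + 2.4P gives P* = 83, Q* = 122.
With the rebate, buyers effectively pay Pb = Ps − 27, where Ps is the price sellers receive.
Demand in terms of Ps becomes Qd = 371 − 3(Ps − 27) = 452 - 3Ps. Setting this equal to supply: 452 - 3Ps = -77.2 + 2.4Ps, so Ps = 98.
Buyers pay Pb = 98 − 27 = 71; Q' = -77.2 + 2.4·98 = 158.
ΔCS = ½(122 + 158)(83 − 71) = 1680; ΔPS = ½(122 + 158)(98 − 83) = 2100.
Government spending = 27 × 158 = 4266.
Net change = 1680 + 2100 − 4266 = -486. The loss equals the DWL triangle ½·27·36.

Net change in total surplus = -486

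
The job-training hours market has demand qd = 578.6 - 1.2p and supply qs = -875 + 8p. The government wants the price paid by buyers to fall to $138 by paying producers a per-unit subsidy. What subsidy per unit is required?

Required subsidy s = $23 per unit

At a buyer price of 138, quantity demanded is 578.6 − 1.2·138 = 413.
Sellers supply 413 only when they receive ps with -875 + 8·ps = 413, i.e. ps = 161.
s = ps − pb = 161 − 138 = 23.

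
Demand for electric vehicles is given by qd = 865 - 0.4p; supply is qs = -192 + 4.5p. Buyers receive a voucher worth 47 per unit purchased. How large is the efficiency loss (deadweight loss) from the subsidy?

Pre-subsidy: 865 - 0.4p = -192 + 4.5p gives p* = 1510/7, q* = 5451/7.
With the rebate, buyers effectively pay pb = ps − 47, where ps is the price sellers receive.
Demand in terms of ps becomes qd = 865 − 0.4(ps − 47) = 883.8 - 0.4ps. Setting this equal to supply: 883.8 - 0.4ps = -192 + 4.5ps, so ps = 10758/49.
Buyers pay pb = 10758/49 − 47 = 8455/49; q' = -192 + 4.5·(10758/49) = 39003/49.
The subsidy expands output by 39003/49 − 5451/7 = 846/49 past the efficient level; on those units the gap between marginal cost and willingness to pay runs from 0 up to 47.
DWL = ½ × 47 × 846/49 = 19881/49.

Deadweight loss = 19881/49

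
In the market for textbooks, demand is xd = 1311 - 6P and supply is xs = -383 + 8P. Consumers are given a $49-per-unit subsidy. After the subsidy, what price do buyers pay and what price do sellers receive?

Pre-subsidy: 1311 - 6P = -383 + 8P gives P* = 121, x* = 585.
With the rebate, buyers effectively pay Pb = Ps − 49, where Ps is the price sellers receive.
Demand in terms of Ps becomes xd = 1311 − 6(Ps − 49) = 1605 - 6Ps. Setting this equal to supply: 1605 - 6Ps = -383 + 8Ps, so Ps = 142.
Buyers pay Pb = 142 − 49 = 93; x' = -383 + 8·142 = 753.

Buyers pay $93; sellers receive $142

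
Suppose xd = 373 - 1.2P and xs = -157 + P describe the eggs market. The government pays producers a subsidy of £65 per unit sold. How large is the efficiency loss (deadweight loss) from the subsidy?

Pre-subsidy: 373 - 1.2P = -157 + P gives P* = 2650/11, x* = 923/11.
With the subsidy, sellers receive Ps = Pb + 65 for each unit, where Pb is the price buyers pay.
Supply in terms of Pb becomes xs = -157 + 1(Pb + 65) = -92 + Pb. Setting this equal to demand: 373 - 1.2Pb = -92 + Pb, so Pb = 2325/11.
Sellers receive Ps = 2325/11 + 65 = 3040/11; x' = 373 − 1.2·(2325/11) = 1313/11.
The subsidy expands output by 1313/11 − 923/11 = 390/11 past the efficient level; on those units the gap between marginal cost and willingness to pay runs from 0 up to 65.
DWL = ½ × 65 × 390/11 = 12675/11.

Deadweight loss = 12675/11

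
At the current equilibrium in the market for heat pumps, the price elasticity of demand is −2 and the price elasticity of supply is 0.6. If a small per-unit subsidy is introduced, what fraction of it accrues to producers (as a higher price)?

For a small subsidy around the equilibrium, the benefit split depends on the relative slopes, which at a point are proportional to the elasticities.
Buyer share = εs/(εs + |εd|) = 0.6/(0.6 + 2) = 3/13; seller share = |εd|/(εs + |εd|) = 10/13.
So producers capture 10/13 of the subsidy.

Producer share = 10/13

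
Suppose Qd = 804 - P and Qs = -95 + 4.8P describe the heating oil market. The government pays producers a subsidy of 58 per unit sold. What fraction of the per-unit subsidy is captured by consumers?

Consumer share = 24/29

Pre-subsidy: 804 - P = -95 + 4.8P gives P* = 155, Q* = 649.
With the subsidy, sellers receive Ps = Pb + 58 for each unit, where Pb is the price buyers pay.
Supply in terms of Pb becomes Qs = -95 + 4.8(Pb + 58) = 183.4 + 4.8Pb. Setting this equal to demand: 804 - Pb = 183.4 + 4.8Pb, so Pb = 107.
Sellers receive Ps = 107 + 58 = 165; Q' = 804 − 1·107 = 697.
Buyers' price falls by P* − Pb = 155 − 107 = 48; sellers' price rises by Ps − P* = 165 − 155 = 10.
So consumers capture 48/58 = 24/29 of each unit of subsidy.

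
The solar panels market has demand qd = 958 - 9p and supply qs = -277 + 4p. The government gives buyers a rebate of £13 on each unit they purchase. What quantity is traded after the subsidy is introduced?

Pre-subsidy: 958 - 9p = -277 + 4p gives p* = 95, q* = 103.
With the rebate, buyers effectively pay pb = ps − 13, where ps is the price sellers receive.
Demand in terms of ps becomes qd = 958 − 9(ps − 13) = 1075 - 9ps. Setting this equal to supply: 1075 - 9ps = -277 + 4ps, so ps = 104.
Buyers pay pb = 104 − 13 = 91; q' = -277 + 4·104 = 139.

q' = 139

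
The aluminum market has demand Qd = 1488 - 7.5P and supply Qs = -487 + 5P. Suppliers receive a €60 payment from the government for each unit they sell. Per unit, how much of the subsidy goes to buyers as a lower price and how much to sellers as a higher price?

Pre-subsidy: 1488 - 7.5P = -487 + 5P gives P* = 158, Q* = 303.
With the subsidy, sellers receive Ps = Pb + 60 for each unit, where Pb is the price buyers pay.
Supply in terms of Pb becomes Qs = -487 + 5(Pb + 60) = -187 + 5Pb. Setting this equal to demand: 1488 - 7.5Pb = -187 + 5Pb, so Pb = 134.
Sellers receive Ps = 134 + 60 = 194; Q' = 1488 − 7.5·134 = 483.
Buyers' price falls by P* − Pb = 158 − 134 = 24; sellers' price rises by Ps − P* = 194 − 158 = 36.

Buyers gain €24 per unit; sellers gain €36 per unit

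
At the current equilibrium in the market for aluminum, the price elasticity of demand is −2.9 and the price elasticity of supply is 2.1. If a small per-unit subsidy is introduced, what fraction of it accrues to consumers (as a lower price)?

Consumer share = 0.42

For a small subsidy around the equilibrium, the benefit split depends on the relative slopes, which at a point are proportional to the elasticities.
Buyer share = εs/(εs + |εd|) = 2.1/(2.1 + 2.9) = 0.42; seller share = |εd|/(εs + |εd|) = 0.58.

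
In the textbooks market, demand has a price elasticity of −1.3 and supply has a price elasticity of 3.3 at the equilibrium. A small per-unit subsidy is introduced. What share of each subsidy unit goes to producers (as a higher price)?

For a small subsidy around the equilibrium, the benefit split depends on the relative slopes, which at a point are proportional to the elasticities.
Buyer share = εs/(εs + |εd|) = 3.3/(3.3 + 1.3) = 33/46; seller share = |εd|/(εs + |εd|) = 13/46.
So producers capture 13/46 of the subsidy.

Producer share = 13/46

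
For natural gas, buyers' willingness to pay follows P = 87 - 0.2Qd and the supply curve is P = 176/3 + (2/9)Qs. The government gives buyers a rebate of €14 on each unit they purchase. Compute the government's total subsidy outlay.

Government cost = 26670/19

Pre-subsidy: 87 - 0.2Q = 176/3 + (2/9)Q gives Q* = 1275/19 and P* = 1398/19.
With the rebate, buyers effectively pay Pb = Ps − 14, where Ps is the price sellers receive.
On the curves, Pb = 87 - 0.2Q and Ps = 176/3 + (2/9)Q; the wedge Ps − Pb = 14 gives 176/3 + (2/9)Q − (87 - 0.2Q) = 14, so Q' = 1905/19.
Then Pb = 87 − 0.2·(1905/19) = 1272/19 and Ps = 176/3 + (2/9)·(1905/19) = 1538/19.
Government outlay = subsidy × quantity = 14 × 1905/19 = 26670/19.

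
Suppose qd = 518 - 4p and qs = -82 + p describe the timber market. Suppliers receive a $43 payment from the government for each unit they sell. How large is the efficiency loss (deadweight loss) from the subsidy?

Deadweight loss = $739.6

Pre-subsidy: 518 - 4p = -82 + p gives p* = 120, q* = 38.
With the subsidy, sellers receive ps = pb + 43 for each unit, where pb is the price buyers pay.
Supply in terms of pb becomes qs = -82 + 1(pb + 43) = -39 + pb. Setting this equal to demand: 518 - 4pb = -39 + pb, so pb = 111.4.
Sellers receive ps = 111.4 + 43 = 154.4; q' = 518 − 4·111.4 = 72.4.
The subsidy expands output by 72.4 − 38 = 34.4 past the efficient level; on those units the gap between marginal cost and willingness to pay runs from 0 up to 43.
DWL = ½ × 43 × 34.4 = 739.6.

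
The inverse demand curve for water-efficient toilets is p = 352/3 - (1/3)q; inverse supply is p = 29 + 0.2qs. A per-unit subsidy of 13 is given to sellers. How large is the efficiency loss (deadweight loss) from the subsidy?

Deadweight loss = 158.4375

Pre-subsidy: 352/3 - (1/3)q = 29 + 0.2q gives q* = 165.625 and p* = 62.125.
With the subsidy, sellers receive ps = pb + 13 for each unit, where pb is the price buyers pay.
On the curves, pb = 352/3 - (1/3)q and ps = 29 + 0.2q; the wedge ps − pb = 13 gives 29 + 0.2q − (352/3 - (1/3)q) = 13, so q' = 190.
Then pb = 352/3 − (1/3)·190 = 54 and ps = 29 + 0.2·190 = 67.
The subsidy expands output by 190 − 165.625 = 24.375 past the efficient level; on those units the gap between marginal cost and willingness to pay runs from 0 up to 13.
DWL = ½ × 13 × 24.375 = 158.4375.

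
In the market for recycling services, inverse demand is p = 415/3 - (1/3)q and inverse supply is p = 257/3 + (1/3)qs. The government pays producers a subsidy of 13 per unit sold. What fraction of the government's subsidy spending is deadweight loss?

DWL / government spending = 39/394

Pre-subsidy: 415/3 - (1/3)q = 257/3 + (1/3)q gives q* = 79 and p* = 112.
With the subsidy, sellers receive ps = pb + 13 for each unit, where pb is the price buyers pay.
On the curves, pb = 415/3 - (1/3)q and ps = 257/3 + (1/3)q; the wedge ps − pb = 13 gives 257/3 + (1/3)q − (415/3 - (1/3)q) = 13, so q' = 98.5.
Then pb = 415/3 − (1/3)·98.5 = 105.5 and ps = 257/3 + (1/3)·98.5 = 118.5.
ΔCS = ½(79 + 98.5)(112 − 105.5) = 576.875; ΔPS = ½(79 + 98.5)(118.5 − 112) = 576.875.
Government spending = 13 × 98.5 = 1280.5.
DWL = ½ × 13 × (98.5 − 79) = 126.75; fraction = 126.75 / 1280.5 = 39/394.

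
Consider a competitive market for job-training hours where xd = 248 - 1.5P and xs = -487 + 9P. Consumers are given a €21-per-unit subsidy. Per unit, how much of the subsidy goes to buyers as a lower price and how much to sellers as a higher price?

Buyers gain €18 per unit; sellers gain €3 per unit

Pre-subsidy: 248 - 1.5P = -487 + 9P gives P* = 70, x* = 143.
With the rebate, buyers effectively pay Pb = Ps − 21, where Ps is the price sellers receive.
Demand in terms of Ps becomes xd = 248 − 1.5(Ps − 21) = 279.5 - 1.5Ps. Setting this equal to supply: 279.5 - 1.5Ps = -487 + 9Ps, so Ps = 73.
Buyers pay Pb = 73 − 21 = 52; x' = -487 + 9·73 = 170.
Buyers' price falls by P* − Pb = 70 − 52 = 18; sellers' price rises by Ps − P* = 73 − 70 = 3.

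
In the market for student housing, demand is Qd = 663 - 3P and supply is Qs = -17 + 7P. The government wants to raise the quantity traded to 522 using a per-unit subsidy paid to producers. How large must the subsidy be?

At Q = 522, invert demand for the buyer price: Pb = (663 − 522)/3 = 47; invert supply for the seller price: Ps = (522 − (-17))/7 = 77.
The subsidy must fill the gap: s = Ps − Pb = 77 − 47 = 30.

Required subsidy s = 30 per unit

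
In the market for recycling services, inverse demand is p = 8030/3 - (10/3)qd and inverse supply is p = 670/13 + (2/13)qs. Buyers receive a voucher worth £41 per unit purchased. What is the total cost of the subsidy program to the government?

Government cost = 4263139/136

Pre-subsidy: 8030/3 - (10/3)q = 670/13 + (2/13)q gives q* = 25595/34 and p* = 2845/17.
With the rebate, buyers effectively pay pb = ps − 41, where ps is the price sellers receive.
On the curves, pb = 8030/3 - (10/3)q and ps = 670/13 + (2/13)q; the wedge ps − pb = 41 gives 670/13 + (2/13)q − (8030/3 - (10/3)q) = 41, so q' = 103979/136.
Then pb = 8030/3 − (10/3)·(103979/136) = 8715/68 and ps = 670/13 + (2/13)·(103979/136) = 11503/68.
Government outlay = subsidy × quantity = 41 × 103979/136 = 4263139/136.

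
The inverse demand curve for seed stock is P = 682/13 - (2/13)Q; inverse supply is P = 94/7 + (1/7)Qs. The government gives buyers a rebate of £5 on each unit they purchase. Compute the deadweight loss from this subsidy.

Pre-subsidy: 682/13 - (2/13)Q = 94/7 + (1/7)Q gives Q* = 1184/9 and P* = 290/9.
With the rebate, buyers effectively pay Pb = Ps − 5, where Ps is the price sellers receive.
On the curves, Pb = 682/13 - (2/13)Q and Ps = 94/7 + (1/7)Q; the wedge Ps − Pb = 5 gives 94/7 + (1/7)Q − (682/13 - (2/13)Q) = 5, so Q' = 4007/27.
Then Pb = 682/13 − (2/13)·(4007/27) = 800/27 and Ps = 94/7 + (1/7)·(4007/27) = 935/27.
The subsidy expands output by 4007/27 − 1184/9 = 455/27 past the efficient level; on those units the gap between marginal cost and willingness to pay runs from 0 up to 5.
DWL = ½ × 5 × 455/27 = 2275/54.

Deadweight loss = 2275/54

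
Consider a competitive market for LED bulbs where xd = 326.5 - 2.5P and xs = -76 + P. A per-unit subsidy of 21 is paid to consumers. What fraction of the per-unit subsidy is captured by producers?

Pre-subsidy: 326.5 - 2.5P = -76 + P gives P* = 115, x* = 39.
With the rebate, buyers effectively pay Pb = Ps − 21, where Ps is the price sellers receive.
Demand in terms of Ps becomes xd = 326.5 − 2.5(Ps − 21) = 379 - 2.5Ps. Setting this equal to supply: 379 - 2.5Ps = -76 + Ps, so Ps = 130.
Buyers pay Pb = 130 − 21 = 109; x' = -76 + 1·130 = 54.
Buyers' price falls by P* − Pb = 115 − 109 = 6; sellers' price rises by Ps − P* = 130 − 115 = 15.
So producers capture 15/21 = 5/7 of each unit of subsidy.

Producer share = 5/7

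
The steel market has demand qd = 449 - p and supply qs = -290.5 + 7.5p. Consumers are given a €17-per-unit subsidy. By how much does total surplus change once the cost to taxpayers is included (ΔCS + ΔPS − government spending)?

Net change in total surplus = -€127.5

Pre-subsidy: 449 - p = -290.5 + 7.5p gives p* = 87, q* = 362.
With the rebate, buyers effectively pay pb = ps − 17, where ps is the price sellers receive.
Demand in terms of ps becomes qd = 449 − 1(ps − 17) = 466 - ps. Setting this equal to supply: 466 - ps = -290.5 + 7.5ps, so ps = 89.
Buyers pay pb = 89 − 17 = 72; q' = -290.5 + 7.5·89 = 377.
ΔCS = ½(362 + 377)(87 − 72) = 5542.5; ΔPS = ½(362 + 377)(89 − 87) = 739.
Government spending = 17 × 377 = 6409.
Net change = 5542.5 + 739 − 6409 = -127.5. The loss equals the DWL triangle ½·17·15.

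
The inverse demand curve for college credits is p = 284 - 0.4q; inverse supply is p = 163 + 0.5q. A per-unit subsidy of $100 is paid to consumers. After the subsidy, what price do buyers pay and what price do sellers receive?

Buyers pay 1672/9; sellers receive 2572/9

Pre-subsidy: 284 - 0.4q = 163 + 0.5q gives q* = 1210/9 and p* = 2072/9.
With the rebate, buyers effectively pay pb = ps − 100, where ps is the price sellers receive.
On the curves, pb = 284 - 0.4q and ps = 163 + 0.5q; the wedge ps − pb = 100 gives 163 + 0.5q − (284 - 0.4q) = 100, so q' = 2210/9.
Then pb = 284 − 0.4·(2210/9) = 1672/9 and ps = 163 + 0.5·(2210/9) = 2572/9.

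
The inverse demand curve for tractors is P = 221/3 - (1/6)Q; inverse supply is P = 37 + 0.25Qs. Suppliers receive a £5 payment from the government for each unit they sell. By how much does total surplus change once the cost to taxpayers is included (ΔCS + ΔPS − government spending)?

Net change in total surplus = -£30

Pre-subsidy: 221/3 - (1/6)Q = 37 + 0.25Q gives Q* = 88 and P* = 59.
With the subsidy, sellers receive Ps = Pb + 5 for each unit, where Pb is the price buyers pay.
On the curves, Pb = 221/3 - (1/6)Q and Ps = 37 + 0.25Q; the wedge Ps − Pb = 5 gives 37 + 0.25Q − (221/3 - (1/6)Q) = 5, so Q' = 100.
Then Pb = 221/3 − (1/6)·100 = 57 and Ps = 37 + 0.25·100 = 62.
ΔCS = ½(88 + 100)(59 − 57) = 188; ΔPS = ½(88 + 100)(62 − 59) = 282.
Government spending = 5 × 100 = 500.
Net change = 188 + 282 − 500 = -30. The loss equals the DWL triangle ½·5·12.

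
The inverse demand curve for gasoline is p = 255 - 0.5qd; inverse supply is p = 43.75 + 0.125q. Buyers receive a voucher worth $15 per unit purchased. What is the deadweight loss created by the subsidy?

Deadweight loss = $180

Pre-subsidy: 255 - 0.5q = 43.75 + 0.125q gives q* = 338 and p* = 86.
With the rebate, buyers effectively pay pb = ps − 15, where ps is the price sellers receive.
On the curves, pb = 255 - 0.5q and ps = 43.75 + 0.125q; the wedge ps − pb = 15 gives 43.75 + 0.125q − (255 - 0.5q) = 15, so q' = 362.
Then pb = 255 − 0.5·362 = 74 and ps = 43.75 + 0.125·362 = 89.
The subsidy expands output by 362 − 338 = 24 past the efficient level; on those units the gap between marginal cost and willingness to pay runs from 0 up to 15.
DWL = ½ × 15 × 24 = 180.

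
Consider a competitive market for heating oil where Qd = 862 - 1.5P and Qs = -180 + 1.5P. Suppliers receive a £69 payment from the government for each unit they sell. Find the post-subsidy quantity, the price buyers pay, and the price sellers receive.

Q' = 392.75; buyers pay 1877/6; sellers receive 2291/6

Pre-subsidy: 862 - 1.5P = -180 + 1.5P gives P* = 1042/3, Q* = 341.
With the subsidy, sellers receive Ps = Pb + 69 for each unit, where Pb is the price buyers pay.
Supply in terms of Pb becomes Qs = -180 + 1.5(Pb + 69) = -76.5 + 1.5Pb. Setting this equal to demand: 862 - 1.5Pb = -76.5 + 1.5Pb, so Pb = 1877/6.
Sellers receive Ps = 1877/6 + 69 = 2291/6; Q' = 862 − 1.5·(1877/6) = 392.75.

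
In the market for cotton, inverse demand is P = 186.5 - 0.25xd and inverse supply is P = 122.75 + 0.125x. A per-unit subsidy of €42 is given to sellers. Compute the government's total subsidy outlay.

Government cost = €11844

Pre-subsidy: 186.5 - 0.25x = 122.75 + 0.125x gives x* = 170 and P* = 144.
With the subsidy, sellers receive Ps = Pb + 42 for each unit, where Pb is the price buyers pay.
On the curves, Pb = 186.5 - 0.25x and Ps = 122.75 + 0.125x; the wedge Ps − Pb = 42 gives 122.75 + 0.125x − (186.5 - 0.25x) = 42, so x' = 282.
Then Pb = 186.5 − 0.25·282 = 116 and Ps = 122.75 + 0.125·282 = 158.
Government outlay = subsidy × quantity = 42 × 282 = 11844.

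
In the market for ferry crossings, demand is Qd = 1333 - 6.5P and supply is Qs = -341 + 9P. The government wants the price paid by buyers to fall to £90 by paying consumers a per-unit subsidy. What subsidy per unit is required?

Required subsidy s = £31 per unit

At a buyer price of 90, quantity demanded is 1333 − 6.5·90 = 748.
Sellers supply 748 only when they receive Ps with -341 + 9·Ps = 748, i.e. Ps = 121.
s = Ps − Pb = 121 − 90 = 31.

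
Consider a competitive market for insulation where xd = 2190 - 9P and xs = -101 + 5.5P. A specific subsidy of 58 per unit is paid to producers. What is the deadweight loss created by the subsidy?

Pre-subsidy: 2190 - 9P = -101 + 5.5P gives P* = 158, x* = 768.
With the subsidy, sellers receive Ps = Pb + 58 for each unit, where Pb is the price buyers pay.
Supply in terms of Pb becomes xs = -101 + 5.5(Pb + 58) = 218 + 5.5Pb. Setting this equal to demand: 2190 - 9Pb = 218 + 5.5Pb, so Pb = 136.
Sellers receive Ps = 136 + 58 = 194; x' = 2190 − 9·136 = 966.
The subsidy expands output by 966 − 768 = 198 past the efficient level; on those units the gap between marginal cost and willingness to pay runs from 0 up to 58.
DWL = ½ × 58 × 198 = 5742.

Deadweight loss = 5742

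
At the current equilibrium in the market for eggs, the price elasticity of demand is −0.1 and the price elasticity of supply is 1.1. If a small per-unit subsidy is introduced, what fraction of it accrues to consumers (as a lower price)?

Consumer share = 11/12

For a small subsidy around the equilibrium, the benefit split depends on the relative slopes, which at a point are proportional to the elasticities.
Buyer share = εs/(εs + |εd|) = 1.1/(1.1 + 0.1) = 11/12; seller share = |εd|/(εs + |εd|) = 1/12.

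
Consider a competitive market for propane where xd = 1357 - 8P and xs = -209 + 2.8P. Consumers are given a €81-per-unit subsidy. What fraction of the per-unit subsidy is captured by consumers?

Consumer share = 7/27

Pre-subsidy: 1357 - 8P = -209 + 2.8P gives P* = 145, x* = 197.
With the rebate, buyers effectively pay Pb = Ps − 81, where Ps is the price sellers receive.
Demand in terms of Ps becomes xd = 1357 − 8(Ps − 81) = 2005 - 8Ps. Setting this equal to supply: 2005 - 8Ps = -209 + 2.8Ps, so Ps = 205.
Buyers pay Pb = 205 − 81 = 124; x' = -209 + 2.8·205 = 365.
Buyers' price falls by P* − Pb = 145 − 124 = 21; sellers' price rises by Ps − P* = 205 − 145 = 60.
So consumers capture 21/81 = 7/27 of each unit of subsidy.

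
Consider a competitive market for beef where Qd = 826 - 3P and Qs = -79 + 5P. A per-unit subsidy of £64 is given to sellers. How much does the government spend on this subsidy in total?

Pre-subsidy: 826 - 3P = -79 + 5P gives P* = 113.125, Q* = 486.625.
With the subsidy, sellers receive Ps = Pb + 64 for each unit, where Pb is the price buyers pay.
Supply in terms of Pb becomes Qs = -79 + 5(Pb + 64) = 241 + 5Pb. Setting this equal to demand: 826 - 3Pb = 241 + 5Pb, so Pb = 73.125.
Sellers receive Ps = 73.125 + 64 = 137.125; Q' = 826 − 3·73.125 = 606.625.
Government outlay = subsidy × quantity = 64 × 606.625 = 38824.

Government cost = £38824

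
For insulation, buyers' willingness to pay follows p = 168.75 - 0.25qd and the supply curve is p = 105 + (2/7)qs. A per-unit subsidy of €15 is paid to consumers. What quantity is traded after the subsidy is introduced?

Pre-subsidy: 168.75 - 0.25q = 105 + (2/7)q gives q* = 119 and p* = 139.
With the rebate, buyers effectively pay pb = ps − 15, where ps is the price sellers receive.
On the curves, pb = 168.75 - 0.25q and ps = 105 + (2/7)q; the wedge ps − pb = 15 gives 105 + (2/7)q − (168.75 - 0.25q) = 15, so q' = 147.
Then pb = 168.75 − 0.25·147 = 132 and ps = 105 + (2/7)·147 = 147.

q' = 147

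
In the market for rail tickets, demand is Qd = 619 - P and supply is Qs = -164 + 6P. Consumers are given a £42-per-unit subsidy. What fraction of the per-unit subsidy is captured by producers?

Producer share = 1/7

Pre-subsidy: 619 - P = -164 + 6P gives P* = 783/7, Q* = 3550/7.
With the rebate, buyers effectively pay Pb = Ps − 42, where Ps is the price sellers receive.
Demand in terms of Ps becomes Qd = 619 − 1(Ps − 42) = 661 - Ps. Setting this equal to supply: 661 - Ps = -164 + 6Ps, so Ps = 825/7.
Buyers pay Pb = 825/7 − 42 = 531/7; Q' = -164 + 6·(825/7) = 3802/7.
Buyers' price falls by P* − Pb = 783/7 − 531/7 = 36; sellers' price rises by Ps − P* = 825/7 − 783/7 = 6.
So producers capture 6/42 = 1/7 of each unit of subsidy.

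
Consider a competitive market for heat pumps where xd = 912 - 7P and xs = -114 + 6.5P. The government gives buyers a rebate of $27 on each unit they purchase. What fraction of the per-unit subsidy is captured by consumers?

Pre-subsidy: 912 - 7P = -114 + 6.5P gives P* = 76, x* = 380.
With the rebate, buyers effectively pay Pb = Ps − 27, where Ps is the price sellers receive.
Demand in terms of Ps becomes xd = 912 − 7(Ps − 27) = 1101 - 7Ps. Setting this equal to supply: 1101 - 7Ps = -114 + 6.5Ps, so Ps = 90.
Buyers pay Pb = 90 − 27 = 63; x' = -114 + 6.5·90 = 471.
Buyers' price falls by P* − Pb = 76 − 63 = 13; sellers' price rises by Ps − P* = 90 − 76 = 14.
So consumers capture 13/27 = 13/27 of each unit of subsidy.

Consumer share = 13/27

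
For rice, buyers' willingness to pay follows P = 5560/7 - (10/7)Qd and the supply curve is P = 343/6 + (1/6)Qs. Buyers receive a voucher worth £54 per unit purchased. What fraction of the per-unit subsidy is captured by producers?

Producer share = 7/67

Pre-subsidy: 5560/7 - (10/7)Q = 343/6 + (1/6)Q gives Q* = 30959/67 and P* = 8990/67.
With the rebate, buyers effectively pay Pb = Ps − 54, where Ps is the price sellers receive.
On the curves, Pb = 5560/7 - (10/7)Q and Ps = 343/6 + (1/6)Q; the wedge Ps − Pb = 54 gives 343/6 + (1/6)Q − (5560/7 - (10/7)Q) = 54, so Q' = 33227/67.
Then Pb = 5560/7 − (10/7)·(33227/67) = 5750/67 and Ps = 343/6 + (1/6)·(33227/67) = 9368/67.
Buyers' price falls by P* − Pb = 8990/67 − 5750/67 = 3240/67; sellers' price rises by Ps − P* = 9368/67 − 8990/67 = 378/67.
So producers capture (378/67)/54 = 7/67 of each unit of subsidy.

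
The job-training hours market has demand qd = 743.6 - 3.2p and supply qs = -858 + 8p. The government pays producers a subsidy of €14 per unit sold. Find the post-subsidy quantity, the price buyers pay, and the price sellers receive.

q' = 318; buyers pay €133; sellers receive €147

Pre-subsidy: 743.6 - 3.2p = -858 + 8p gives p* = 143, q* = 286.
With the subsidy, sellers receive ps = pb + 14 for each unit, where pb is the price buyers pay.
Supply in terms of pb becomes qs = -858 + 8(pb + 14) = -746 + 8pb. Setting this equal to demand: 743.6 - 3.2pb = -746 + 8pb, so pb = 133.
Sellers receive ps = 133 + 14 = 147; q' = 743.6 − 3.2·133 = 318.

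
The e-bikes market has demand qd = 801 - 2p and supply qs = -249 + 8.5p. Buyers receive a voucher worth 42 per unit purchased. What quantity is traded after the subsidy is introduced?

q' = 669

Pre-subsidy: 801 - 2p = -249 + 8.5p gives p* = 100, q* = 601.
With the rebate, buyers effectively pay pb = ps − 42, where ps is the price sellers receive.
Demand in terms of ps becomes qd = 801 − 2(ps − 42) = 885 - 2ps. Setting this equal to supply: 885 - 2ps = -249 + 8.5ps, so ps = 108.
Buyers pay pb = 108 − 42 = 66; q' = -249 + 8.5·108 = 669.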